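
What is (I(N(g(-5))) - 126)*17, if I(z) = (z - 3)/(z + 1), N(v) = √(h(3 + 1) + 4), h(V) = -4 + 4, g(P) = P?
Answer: -6443/3 ≈ -2147.7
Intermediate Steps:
h(V) = 0
N(v) = 2 (N(v) = √(0 + 4) = √4 = 2)
I(z) = (-3 + z)/(1 + z)
(I(N(g(-5))) - 126)*17 = ((-3 + 2)/(1 + 2) - 126)*17 = (-1/3 - 126)*17 = ((⅓)*(-1) - 126)*17 = (-⅓ - 126)*17 = -379/3*17 = -6443/3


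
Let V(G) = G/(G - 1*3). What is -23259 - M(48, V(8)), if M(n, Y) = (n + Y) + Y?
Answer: -116551/5 ≈ -23310.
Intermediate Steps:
V(G) = G/(-3 + G) (V(G) = G/(G - 3) = G/(-3 + G))
M(n, Y) = n + 2*Y (M(n, Y) = (Y + n) + Y = n + 2*Y)
-23259 - M(48, V(8)) = -23259 - (48 + 2*(8/(-3 + 8))) = -23259 - (48 + 2*(8/5)) = -23259 - (48 + 16/5) = -23259 - 1*256/5 = -23259 - 256/5 = -116551/5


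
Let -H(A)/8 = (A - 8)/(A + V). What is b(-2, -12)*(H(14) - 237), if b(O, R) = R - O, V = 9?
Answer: 54990/23 ≈ 2390.9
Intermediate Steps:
H(A) = -8*(-8 + A)/(9 + A) (H(A) = -8*(A - 8)/(A + 9) = -8*(-8 + A)/(9 + A))
b(-2, -12)*(H(14) - 237) = (-12 - 1*(-2))*(8*(8 - 1*14)/(9 + 14) - 237) = (-12 + 2)*(8*(8 - 14)/23 - 237) = -10*(8*(1/23)*(-6) - 237) = -10*(-48/23 - 237) = -10*(-5499/23) = 54990/23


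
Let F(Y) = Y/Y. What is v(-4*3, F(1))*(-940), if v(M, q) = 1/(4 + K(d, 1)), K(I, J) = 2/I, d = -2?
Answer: -940/3 ≈ -313.33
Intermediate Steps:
F(Y) = 1
v(M, q) = ⅓ (v(M, q) = 1/(4 + 2/(-2)) = 1/(4 + 2*(-½)) = 1/(4 - 1) = 1/3 = ⅓)
v(-4*3, F(1))*(-940) = (⅓)*(-940) = -940/3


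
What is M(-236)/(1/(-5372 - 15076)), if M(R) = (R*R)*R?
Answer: 268773746688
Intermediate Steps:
M(R) = R³ (M(R) = R²*R = R³)
M(-236)/(1/(-5372 - 15076)) = (-236)³/(1/(-5372 - 15076)) = -13144256/(1/(-20448)) = -13144256/(-1/20448) = -13144256*(-20448) = 268773746688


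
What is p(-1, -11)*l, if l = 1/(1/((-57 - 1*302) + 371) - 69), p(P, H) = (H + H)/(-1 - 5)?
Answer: -44/827 ≈ -0.053204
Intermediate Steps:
p(P, H) = -H/3 (p(P, H) = (2*H)/(-6) = (2*H)*(-⅙) = -H/3)
l = -12/827 (l = 1/(1/((-57 - 302) + 371) - 69) = 1/(1/(-359 + 371) - 69) = 1/(1/12 - 69) = 1/(-827/12) = -12/827 ≈ -0.014510)
p(-1, -11)*l = -⅓*(-11)*(-12/827) = (11/3)*(-12/827) = -44/827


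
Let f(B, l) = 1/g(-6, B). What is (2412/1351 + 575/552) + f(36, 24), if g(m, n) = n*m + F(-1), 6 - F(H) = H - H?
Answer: 457543/162120 ≈ 2.8223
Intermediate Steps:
F(H) = 6 (F(H) = 6 - (H - H) = 6 - 1*0 = 6 + 0 = 6)
g(m, n) = 6 + m*n (g(m, n) = n*m + 6 = m*n + 6 = 6 + m*n)
f(B, l) = 1/(6 - 6*B)
(2412/1351 + 575/552) + f(36, 24) = (2412/1351 + 575/552) - 1/(-6 + 6*36) = (2412*(1/1351) + 575*(1/552)) - 1/(-6 + 216) = (2412/1351 + 25/24) - 1/210 = 91663/32424 - 1*1/210 = 91663/32424 - 1/210 = 457543/162120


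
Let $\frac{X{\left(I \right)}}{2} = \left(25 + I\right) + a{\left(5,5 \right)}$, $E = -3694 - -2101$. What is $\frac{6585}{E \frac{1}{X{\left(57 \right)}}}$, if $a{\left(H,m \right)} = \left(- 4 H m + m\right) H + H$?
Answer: $\frac{1703320}{531} \approx 3207.8$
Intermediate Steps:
$E = -1593$ ($E = -3694 + 2101 = -1593$)
$a{\left(H,m \right)} = H + H \left(m - 4 H m\right)$ ($a{\left(H,m \right)} = \left(- 4 H m + m\right) H + H = \left(m - 4 H m\right) H + H = H \left(m - 4 H m\right) + H = H + H \left(m - 4 H m\right)$)
$X{\left(I \right)} = -890 + 2 I$ ($X{\left(I \right)} = 2 \left(\left(25 + I\right) + 5 \left(1 + 5 - 20 \cdot 5\right)\right) = 2 \left(\left(25 + I\right) + 5 \left(1 + 5 - 100\right)\right) = 2 \left(\left(25 + I\right) + 5 \left(-94\right)\right) = 2 \left(\left(25 + I\right) - 470\right) = 2 \left(-445 + I\right) = -890 + 2 I$)
$\frac{6585}{E \frac{1}{X{\left(57 \right)}}} = \frac{6585}{\left(-1593\right) \frac{1}{-890 + 2 \cdot 57}} = \frac{6585}{\left(-1593\right) \frac{1}{-890 + 114}} = \frac{6585}{\left(-1593\right) \frac{1}{-776}} = \frac{6585}{\left(-1593\right) \left(- \frac{1}{776}\right)} = \frac{6585}{\frac{1593}{776}} = 6585 \cdot \frac{776}{1593} = \frac{1703320}{531}$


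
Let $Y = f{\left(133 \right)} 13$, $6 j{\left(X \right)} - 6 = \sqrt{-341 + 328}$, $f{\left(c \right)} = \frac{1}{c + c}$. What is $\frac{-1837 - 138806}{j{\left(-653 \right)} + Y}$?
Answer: $- \frac{46969558209}{465263} + \frac{7463502081 i \sqrt{13}}{465263} \approx -1.0095 \cdot 10^{5} + 57838.0 i$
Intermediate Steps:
$f{\left(c \right)} = \frac{1}{2 c}$
$j{\left(X \right)} = 1 + \frac{i \sqrt{13}}{6}$ ($j{\left(X \right)} = 1 + \frac{\sqrt{-341 + 328}}{6} = 1 + \frac{\sqrt{-13}}{6} = 1 + \frac{i \sqrt{13}}{6}$)
$Y = \frac{13}{266}$ ($Y = \frac{1}{2 \cdot 133} \cdot 13 = \frac{1}{2} \cdot \frac{1}{133} \cdot 13 = \frac{1}{266} \cdot 13 = \frac{13}{266} \approx 0.048872$)
$\frac{-1837 - 138806}{j{\left(-653 \right)} + Y} = \frac{-1837 - 138806}{\left(1 + \frac{i \sqrt{13}}{6}\right) + \frac{13}{266}} = - \frac{140643}{\frac{279}{266} + \frac{i \sqrt{13}}{6}}$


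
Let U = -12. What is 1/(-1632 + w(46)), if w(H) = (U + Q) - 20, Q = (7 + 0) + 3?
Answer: -1/1654 ≈ -0.00060460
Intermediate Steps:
Q = 10 (Q = 7 + 3 = 10)
w(H) = -22 (w(H) = (-12 + 10) - 20 = -2 - 20 = -22)
1/(-1632 + w(46)) = 1/(-1632 - 22) = 1/(-1654) = -1/1654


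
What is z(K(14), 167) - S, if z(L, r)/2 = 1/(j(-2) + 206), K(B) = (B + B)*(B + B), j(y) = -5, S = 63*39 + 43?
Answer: -502498/201 ≈ -2500.0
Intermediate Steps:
S = 2500 (S = 2457 + 43 = 2500)
K(B) = 4*B² (K(B) = (2*B)*(2*B) = 4*B²)
z(L, r) = 2/201 (z(L, r) = 2/(-5 + 206) = 2/201)
z(K(14), 167) - S = 2/201 - 1*2500 = 2/201 - 2500 = -502498/201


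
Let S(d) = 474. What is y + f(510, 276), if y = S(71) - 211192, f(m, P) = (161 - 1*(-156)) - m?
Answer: -210911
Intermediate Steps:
f(m, P) = 317 - m (f(m, P) = (161 + 156) - m = 317 - m)
y = -210718 (y = 474 - 211192 = -210718)
y + f(510, 276) = -210718 + (317 - 1*510) = -210718 + (317 - 510) = -210718 - 193 = -210911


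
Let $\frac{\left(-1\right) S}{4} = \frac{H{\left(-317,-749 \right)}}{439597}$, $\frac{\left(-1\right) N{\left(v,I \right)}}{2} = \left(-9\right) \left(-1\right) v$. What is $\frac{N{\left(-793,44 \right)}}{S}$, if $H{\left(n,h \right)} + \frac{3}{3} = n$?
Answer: $\frac{1045801263}{212} \approx 4.933 \cdot 10^{6}$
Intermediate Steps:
$H{\left(n,h \right)} = -1 + n$
$N{\left(v,I \right)} = - 18 v$ ($N{\left(v,I \right)} = - 2 \left(-9\right) \left(-1\right) v = - 2 \cdot 9 v = - 18 v$)
$S = \frac{1272}{439597}$ ($S = - 4 \frac{-1 - 317}{439597} = - 4 \left(\left(-318\right) \frac{1}{439597}\right) = \left(-4\right) \left(- \frac{318}{439597}\right) = \frac{1272}{439597} \approx 0.0028936$)
$\frac{N{\left(-793,44 \right)}}{S} = \frac{\left(-18\right) \left(-793\right)}{\frac{1272}{439597}} = 14274 \cdot \frac{439597}{1272} = \frac{1045801263}{212}$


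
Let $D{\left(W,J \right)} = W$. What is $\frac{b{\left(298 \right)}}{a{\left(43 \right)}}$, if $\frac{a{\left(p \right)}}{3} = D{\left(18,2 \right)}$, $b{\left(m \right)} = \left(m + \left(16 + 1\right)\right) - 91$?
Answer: $\frac{112}{27} \approx 4.1481$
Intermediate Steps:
$b{\left(m \right)} = -74 + m$ ($b{\left(m \right)} = \left(m + 17\right) - 91 = \left(17 + m\right) - 91 = -74 + m$)
$a{\left(p \right)} = 54$ ($a{\left(p \right)} = 3 \cdot 18 = 54$)
$\frac{b{\left(298 \right)}}{a{\left(43 \right)}} = \frac{-74 + 298}{54} = 224 \cdot \frac{1}{54} = \frac{112}{27}$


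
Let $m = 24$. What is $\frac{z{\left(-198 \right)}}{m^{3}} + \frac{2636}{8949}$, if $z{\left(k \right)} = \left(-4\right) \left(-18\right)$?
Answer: $\frac{57229}{190912} \approx 0.29977$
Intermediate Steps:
$z{\left(k \right)} = 72$
$\frac{z{\left(-198 \right)}}{m^{3}} + \frac{2636}{8949} = \frac{72}{24^{3}} + \frac{2636}{8949} = \frac{72}{13824} + 2636 \cdot \frac{1}{8949} = 72 \cdot \frac{1}{13824} + \frac{2636}{8949} = \frac{1}{192} + \frac{2636}{8949} = \frac{57229}{190912}$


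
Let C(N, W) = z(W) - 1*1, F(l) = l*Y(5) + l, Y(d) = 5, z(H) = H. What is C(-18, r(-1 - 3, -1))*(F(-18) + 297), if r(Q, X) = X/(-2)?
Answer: -189/2 ≈ -94.500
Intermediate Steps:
F(l) = 6*l (F(l) = l*5 + l = 5*l + l = 6*l)
r(Q, X) = -X/2 (r(Q, X) = X*(-½) = -X/2)
C(N, W) = -1 + W (C(N, W) = W - 1*1 = W - 1 = -1 + W)
C(-18, r(-1 - 3, -1))*(F(-18) + 297) = (-1 - ½*(-1))*(6*(-18) + 297) = (-1 + ½)*(-108 + 297) = -½*189 = -189/2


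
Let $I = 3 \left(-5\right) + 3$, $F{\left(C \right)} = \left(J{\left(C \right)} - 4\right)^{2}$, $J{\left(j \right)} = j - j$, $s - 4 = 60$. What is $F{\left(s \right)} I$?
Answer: $-192$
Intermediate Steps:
$s = 64$ ($s = 4 + 60 = 64$)
$J{\left(j \right)} = 0$
$F{\left(C \right)} = 16$ ($F{\left(C \right)} = \left(0 - 4\right)^{2} = \left(-4\right)^{2} = 16$)
$I = -12$ ($I = -15 + 3 = -12$)
$F{\left(s \right)} I = 16 \left(-12\right) = -192$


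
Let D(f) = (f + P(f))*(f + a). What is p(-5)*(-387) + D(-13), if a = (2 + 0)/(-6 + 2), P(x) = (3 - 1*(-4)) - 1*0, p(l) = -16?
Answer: 6273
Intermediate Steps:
P(x) = 7 (P(x) = (3 + 4) + 0 = 7 + 0 = 7)
a = -½ (a = 2/(-4) = 2*(-¼) = -½ ≈ -0.50000)
D(f) = (7 + f)*(-½ + f) (D(f) = (f + 7)*(f - ½) = (7 + f)*(-½ + f))
p(-5)*(-387) + D(-13) = -16*(-387) + (-7/2 + (-13)² + (13/2)*(-13)) = 6192 + (-7/2 + 169 - 169/2) = 6192 + 81 = 6273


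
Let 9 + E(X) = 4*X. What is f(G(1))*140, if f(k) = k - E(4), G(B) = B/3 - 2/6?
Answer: -980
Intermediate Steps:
G(B) = -⅓ + B/3 (G(B) = B*(⅓) - 2*⅙ = B/3 - ⅓ = -⅓ + B/3)
E(X) = -9 + 4*X
f(k) = -7 + k (f(k) = k - (-9 + 4*4) = k - (-9 + 16) = k - 1*7 = k - 7 = -7 + k)
f(G(1))*140 = (-7 + (-⅓ + (⅓)*1))*140 = (-7 + (-⅓ + ⅓))*140 = (-7 + 0)*140 = -7*140 = -980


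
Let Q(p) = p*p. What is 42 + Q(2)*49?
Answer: 238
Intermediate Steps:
Q(p) = p²
42 + Q(2)*49 = 42 + 2²*49 = 42 + 4*49 = 42 + 196 = 238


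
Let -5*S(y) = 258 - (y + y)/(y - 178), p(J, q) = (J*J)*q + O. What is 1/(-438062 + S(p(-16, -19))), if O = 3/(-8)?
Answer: -201695/88365244722 ≈ -2.2825e-6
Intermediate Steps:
O = -3/8 (O = 3*(-⅛) = -3/8 ≈ -0.37500)
p(J, q) = -3/8 + q*J² (p(J, q) = (J*J)*q - 3/8 = J²*q - 3/8 = q*J² - 3/8 = -3/8 + q*J²)
S(y) = -258/5 + 2*y/(5*(-178 + y)) (S(y) = -(258 - (y + y)/(y - 178))/5 = -(258 - 2*y/(-178 + y))/5 = -258/5 + 2*y/(5*(-178 + y)))
1/(-438062 + S(p(-16, -19))) = 1/(-438062 + 4*(11481 - 64*(-3/8 - 19*(-16)²))/(5*(-178 + (-3/8 - 19*(-16)²)))) = 1/(-438062 + 4*(11481 - 64*(-3/8 - 19*256))/(5*(-178 + (-3/8 - 19*256)))) = 1/(-438062 + 4*(11481 - 64*(-3/8 - 4864))/(5*(-178 + (-3/8 - 4864)))) = 1/(-438062 + 4*(11481 - 64*(-38915/8))/(5*(-178 - 38915/8))) = 1/(-438062 + 4*(11481 + 311320)/(5*(-40339/8))) = 1/(-438062 + (⅘)*(-8/40339)*322801) = 1/(-438062 - 10329632/201695) = 1/(-88365244722/201695) = -201695/88365244722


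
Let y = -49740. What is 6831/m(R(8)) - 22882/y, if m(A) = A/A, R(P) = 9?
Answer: 169898411/24870 ≈ 6831.5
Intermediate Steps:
m(A) = 1
6831/m(R(8)) - 22882/y = 6831/1 - 22882/(-49740) = 6831*1 - 22882*(-1/49740) = 6831 + 11441/24870 = 169898411/24870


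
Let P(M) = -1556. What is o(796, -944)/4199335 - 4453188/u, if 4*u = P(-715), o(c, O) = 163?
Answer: 18700428293387/1633541315 ≈ 11448.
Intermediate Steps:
u = -389 (u = (¼)*(-1556) = -389)
o(796, -944)/4199335 - 4453188/u = 163/4199335 - 4453188/(-389) = 163*(1/4199335) - 4453188*(-1/389) = 163/4199335 + 4453188/389 = 18700428293387/1633541315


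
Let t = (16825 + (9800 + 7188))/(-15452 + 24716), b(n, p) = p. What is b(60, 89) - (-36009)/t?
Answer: 37399637/3757 ≈ 9954.7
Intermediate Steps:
t = 11271/3088 (t = (16825 + 16988)/9264 = 33813*(1/9264) = 11271/3088 ≈ 3.6499)
b(60, 89) - (-36009)/t = 89 - (-36009)/11271/3088 = 89 - (-36009)*3088/11271 = 89 - 1*(-37065264/3757) = 89 + 37065264/3757 = 37399637/3757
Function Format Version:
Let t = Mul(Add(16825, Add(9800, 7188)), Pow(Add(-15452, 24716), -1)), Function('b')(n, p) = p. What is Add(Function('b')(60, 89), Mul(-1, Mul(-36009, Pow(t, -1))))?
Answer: Rational(37399637, 3757) ≈ 9954.7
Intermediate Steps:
t = Rational(11271, 3088) (t = Mul(Add(16825, 16988), Pow(9264, -1)) = Mul(33813, Rational(1, 9264)) = Rational(11271, 3088) ≈ 3.6499)
Add(Function('b')(60, 89), Mul(-1, Mul(-36009, Pow(t, -1)))) = Add(89, Mul(-1, Mul(-36009, Pow(Rational(11271, 3088), -1)))) = Add(89, Mul(-1, Mul(-36009, Rational(3088, 11271)))) = Add(89, Mul(-1, Rational(-37065264, 3757))) = Add(89, Rational(37065264, 3757)) = Rational(37399637, 3757)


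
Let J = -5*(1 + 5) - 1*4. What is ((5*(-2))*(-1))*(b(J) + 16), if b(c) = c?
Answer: -180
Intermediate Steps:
J = -34 (J = -5*6 - 4 = -30 - 4 = -34)
((5*(-2))*(-1))*(b(J) + 16) = ((5*(-2))*(-1))*(-34 + 16) = -10*(-1)*(-18) = 10*(-18) = -180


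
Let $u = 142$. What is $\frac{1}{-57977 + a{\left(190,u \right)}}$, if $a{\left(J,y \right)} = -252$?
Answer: $- \frac{1}{58229} \approx -1.7174 \cdot 10^{-5}$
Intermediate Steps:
$\frac{1}{-57977 + a{\left(190,u \right)}} = \frac{1}{-57977 - 252} = \frac{1}{-58229} = - \frac{1}{58229}$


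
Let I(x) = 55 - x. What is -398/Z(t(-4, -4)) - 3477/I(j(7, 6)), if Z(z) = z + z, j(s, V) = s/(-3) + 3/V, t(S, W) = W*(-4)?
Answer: -401651/5456 ≈ -73.616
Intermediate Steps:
t(S, W) = -4*W
j(s, V) = 3/V - s/3 (j(s, V) = s*(-1/3) + 3/V = -s/3 + 3/V = 3/V - s/3)
Z(z) = 2*z
-398/Z(t(-4, -4)) - 3477/I(j(7, 6)) = -398/(2*(-4*(-4))) - 3477/(55 - (3/6 - 1/3*7)) = -398/(2*16) - 3477/(55 - (3*(1/6) - 7/3)) = -398/32 - 3477/(55 - (1/2 - 7/3)) = -398*1/32 - 3477/(55 - 1*(-11/6)) = -199/16 - 3477/(55 + 11/6) = -199/16 - 3477/341/6 = -199/16 - 3477*6/341 = -199/16 - 20862/341 = -401651/5456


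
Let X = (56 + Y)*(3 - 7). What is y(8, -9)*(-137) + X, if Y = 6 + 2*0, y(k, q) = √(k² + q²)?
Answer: -248 - 137*√145 ≈ -1897.7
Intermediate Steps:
Y = 6 (Y = 6 + 0 = 6)
X = -248 (X = (56 + 6)*(3 - 7) = 62*(-4) = -248)
y(8, -9)*(-137) + X = √(8² + (-9)²)*(-137) - 248 = √(64 + 81)*(-137) - 248 = √145*(-137) - 248 = -137*√145 - 248 = -248 - 137*√145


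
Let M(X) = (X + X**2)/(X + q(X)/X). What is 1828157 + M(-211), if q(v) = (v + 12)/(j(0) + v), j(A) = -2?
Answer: 8667367924837/4741586 ≈ 1.8279e+6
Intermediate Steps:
q(v) = (12 + v)/(-2 + v) (q(v) = (v + 12)/(-2 + v) = (12 + v)/(-2 + v))
M(X) = (X + X**2)/(X + (12 + X)/(X*(-2 + X))) (M(X) = (X + X**2)/(X + ((12 + X)/(-2 + X))/X) = (X + X**2)/(X + (12 + X)/(X*(-2 + X))))
1828157 + M(-211) = 1828157 + (-211)**2*(1 - 211)*(-2 - 211)/(12 - 211 + (-211)**2*(-2 - 211)) = 1828157 + 44521*(-210)*(-213)/(12 - 211 + 44521*(-213)) = 1828157 + 44521*(-210)*(-213)/(12 - 211 - 9482973) = 1828157 + 44521*(-210)*(-213)/(-9483172) = 1828157 + 44521*(-1/9483172)*(-210)*(-213) = 1828157 - 995712165/4741586 = 8667367924837/4741586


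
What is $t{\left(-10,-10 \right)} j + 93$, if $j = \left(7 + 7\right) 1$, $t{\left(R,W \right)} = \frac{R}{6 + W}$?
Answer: $128$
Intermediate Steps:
$j = 14$ ($j = 14 \cdot 1 = 14$)
$t{\left(-10,-10 \right)} j + 93 = - \frac{10}{6 - 10} \cdot 14 + 93 = - \frac{10}{-4} \cdot 14 + 93 = \left(-10\right) \left(- \frac{1}{4}\right) 14 + 93 = \frac{5}{2} \cdot 14 + 93 = 35 + 93 = 128$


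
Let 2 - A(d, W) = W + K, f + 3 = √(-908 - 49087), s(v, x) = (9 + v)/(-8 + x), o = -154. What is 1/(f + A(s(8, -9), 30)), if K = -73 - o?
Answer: -112/62539 - 3*I*√5555/62539 ≈ -0.0017909 - 0.0035753*I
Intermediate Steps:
K = 81 (K = -73 - 1*(-154) = -73 + 154 = 81)
s(v, x) = (9 + v)/(-8 + x)
f = -3 + 3*I*√5555 (f = -3 + √(-908 - 49087) = -3 + √(-49995) = -3 + 3*I*√5555 ≈ -3.0 + 223.6*I)
A(d, W) = -79 - W (A(d, W) = 2 - (W + 81) = 2 - (81 + W) = 2 + (-81 - W) = -79 - W)
1/(f + A(s(8, -9), 30)) = 1/((-3 + 3*I*√5555) + (-79 - 1*30)) = 1/((-3 + 3*I*√5555) + (-79 - 30)) = 1/((-3 + 3*I*√5555) - 109) = 1/(-112 + 3*I*√5555)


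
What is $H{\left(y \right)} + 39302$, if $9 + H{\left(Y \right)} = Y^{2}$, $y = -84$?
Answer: $46349$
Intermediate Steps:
$H{\left(Y \right)} = -9 + Y^{2}$
$H{\left(y \right)} + 39302 = \left(-9 + \left(-84\right)^{2}\right) + 39302 = \left(-9 + 7056\right) + 39302 = 7047 + 39302 = 46349$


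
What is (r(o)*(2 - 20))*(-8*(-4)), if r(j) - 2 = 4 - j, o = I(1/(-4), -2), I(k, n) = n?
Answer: -4608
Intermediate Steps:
o = -2
r(j) = 6 - j (r(j) = 2 + (4 - j) = 6 - j)
(r(o)*(2 - 20))*(-8*(-4)) = ((6 - 1*(-2))*(2 - 20))*(-8*(-4)) = ((6 + 2)*(-18))*32 = (8*(-18))*32 = -144*32 = -4608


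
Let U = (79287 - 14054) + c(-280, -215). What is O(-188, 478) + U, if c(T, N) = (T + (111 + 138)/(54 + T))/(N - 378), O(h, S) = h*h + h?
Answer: 13453996531/134018 ≈ 1.0039e+5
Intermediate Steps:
O(h, S) = h + h² (O(h, S) = h² + h = h + h²)
c(T, N) = (T + 249/(54 + T))/(-378 + N)
U = 8742459723/134018 (U = (79287 - 14054) + (249 + (-280)² + 54*(-280))/(-20412 - 378*(-280) + 54*(-215) - 215*(-280)) = 65233 + (249 + 78400 - 15120)/(-20412 + 105840 - 11610 + 60200) = 65233 + 63529/134018 = 8742459723/134018 ≈ 65234.)
O(-188, 478) + U = -188*(1 - 188) + 8742459723/134018 = -188*(-187) + 8742459723/134018 = 35156 + 8742459723/134018 = 13453996531/134018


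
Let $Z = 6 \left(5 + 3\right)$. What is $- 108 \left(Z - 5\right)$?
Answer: $-4644$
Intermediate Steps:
$Z = 48$ ($Z = 6 \cdot 8 = 48$)
$- 108 \left(Z - 5\right) = - 108 \left(48 - 5\right) = \left(-108\right) 43 = -4644$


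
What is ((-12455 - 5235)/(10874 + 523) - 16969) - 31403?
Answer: -19010806/393 ≈ -48374.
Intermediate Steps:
((-12455 - 5235)/(10874 + 523) - 16969) - 31403 = (-17690/11397 - 16969) - 31403 = (-17690*1/11397 - 16969) - 31403 = (-610/393 - 16969) - 31403 = -6669427/393 - 31403 = -19010806/393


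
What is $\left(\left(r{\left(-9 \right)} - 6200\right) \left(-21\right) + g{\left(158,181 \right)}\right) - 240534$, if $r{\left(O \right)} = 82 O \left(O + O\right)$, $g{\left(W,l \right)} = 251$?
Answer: $-389047$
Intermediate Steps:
$r{\left(O \right)} = 164 O^{2}$ ($r{\left(O \right)} = 82 O 2 O = 164 O^{2}$)
$\left(\left(r{\left(-9 \right)} - 6200\right) \left(-21\right) + g{\left(158,181 \right)}\right) - 240534 = \left(\left(164 \left(-9\right)^{2} - 6200\right) \left(-21\right) + 251\right) - 240534 = \left(\left(164 \cdot 81 - 6200\right) \left(-21\right) + 251\right) - 240534 = \left(\left(13284 - 6200\right) \left(-21\right) + 251\right) - 240534 = \left(7084 \left(-21\right) + 251\right) - 240534 = \left(-148764 + 251\right) - 240534 = -148513 - 240534 = -389047$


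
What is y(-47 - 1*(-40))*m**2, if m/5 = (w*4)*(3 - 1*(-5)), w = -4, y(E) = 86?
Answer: 35225600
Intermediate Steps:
m = -640 (m = 5*((-4*4)*(3 - 1*(-5))) = 5*(-16*(3 + 5)) = 5*(-16*8) = 5*(-128) = -640)
y(-47 - 1*(-40))*m**2 = 86*(-640)**2 = 86*409600 = 35225600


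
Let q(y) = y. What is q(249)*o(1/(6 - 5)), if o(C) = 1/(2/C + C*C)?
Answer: 83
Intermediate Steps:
o(C) = 1/(C² + 2/C) (o(C) = 1/(2/C + C²) = 1/(C² + 2/C))
q(249)*o(1/(6 - 5)) = 249*(1/((6 - 5)*(2 + (1/(6 - 5))³))) = 249*(1/(1*(2 + (1/1)³))) = 249*(1/(2 + 1³)) = 249*(1/(2 + 1)) = 249*(1/3) = 249*(1*(⅓)) = 249*(⅓) = 83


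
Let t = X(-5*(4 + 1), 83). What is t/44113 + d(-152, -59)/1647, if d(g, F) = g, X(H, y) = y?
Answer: -6568475/72654111 ≈ -0.090407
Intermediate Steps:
t = 83
t/44113 + d(-152, -59)/1647 = 83/44113 - 152/1647 = -6568475/72654111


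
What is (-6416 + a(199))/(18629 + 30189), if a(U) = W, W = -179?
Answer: -6595/48818 ≈ -0.13509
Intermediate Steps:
a(U) = -179
(-6416 + a(199))/(18629 + 30189) = (-6416 - 179)/(18629 + 30189) = -6595/48818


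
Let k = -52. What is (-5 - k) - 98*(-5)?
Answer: 537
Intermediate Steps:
(-5 - k) - 98*(-5) = (-5 - 1*(-52)) - 98*(-5) = (-5 + 52) + 490 = 47 + 490 = 537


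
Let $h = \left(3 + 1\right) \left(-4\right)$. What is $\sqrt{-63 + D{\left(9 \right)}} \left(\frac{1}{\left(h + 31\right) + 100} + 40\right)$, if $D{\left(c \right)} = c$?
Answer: $\frac{13803 i \sqrt{6}}{115} \approx 294.0 i$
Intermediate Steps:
$h = -16$ ($h = 4 \left(-4\right) = -16$)
$\sqrt{-63 + D{\left(9 \right)}} \left(\frac{1}{\left(h + 31\right) + 100} + 40\right) = \sqrt{-63 + 9} \left(\frac{1}{\left(-16 + 31\right) + 100} + 40\right) = \sqrt{-54} \left(\frac{1}{15 + 100} + 40\right) = 3 i \sqrt{6} \left(\frac{1}{115} + 40\right) = 3 i \sqrt{6} \cdot \frac{4601}{115} = \frac{13803 i \sqrt{6}}{115}$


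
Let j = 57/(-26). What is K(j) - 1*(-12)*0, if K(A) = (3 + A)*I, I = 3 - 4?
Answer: -21/26 ≈ -0.80769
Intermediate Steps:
I = -1
j = -57/26 (j = 57*(-1/26) = -57/26 ≈ -2.1923)
K(A) = -3 - A (K(A) = (3 + A)*(-1) = -3 - A)
K(j) - 1*(-12)*0 = (-3 - 1*(-57/26)) - 1*(-12)*0 = (-3 + 57/26) - (-12)*0 = -21/26 - 1*0 = -21/26 + 0 = -21/26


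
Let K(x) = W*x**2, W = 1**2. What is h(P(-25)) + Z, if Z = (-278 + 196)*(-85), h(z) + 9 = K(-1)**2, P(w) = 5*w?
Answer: 6962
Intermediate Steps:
W = 1
K(x) = x**2 (K(x) = 1*x**2 = x**2)
h(z) = -8 (h(z) = -9 + ((-1)**2)**2 = -9 + 1**2 = -9 + 1 = -8)
Z = 6970 (Z = -82*(-85) = 6970)
h(P(-25)) + Z = -8 + 6970 = 6962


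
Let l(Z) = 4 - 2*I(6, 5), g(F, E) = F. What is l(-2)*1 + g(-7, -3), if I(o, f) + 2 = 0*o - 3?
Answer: 7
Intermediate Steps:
I(o, f) = -5 (I(o, f) = -2 + (0*o - 3) = -2 + (0 - 3) = -2 - 3 = -5)
l(Z) = 14 (l(Z) = 4 - 2*(-5) = 4 + 10 = 14)
l(-2)*1 + g(-7, -3) = 14*1 - 7 = 14 - 7 = 7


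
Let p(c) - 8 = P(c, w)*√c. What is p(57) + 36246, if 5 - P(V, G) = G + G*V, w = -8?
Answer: 36254 + 469*√57 ≈ 39795.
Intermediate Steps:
P(V, G) = 5 - G - G*V (P(V, G) = 5 - (G + G*V) = 5 + (-G - G*V) = 5 - G - G*V)
p(c) = 8 + √c*(13 + 8*c) (p(c) = 8 + (5 - 1*(-8) - 1*(-8)*c)*√c = 8 + (5 + 8 + 8*c)*√c = 8 + (13 + 8*c)*√c = 8 + √c*(13 + 8*c))
p(57) + 36246 = (8 + √57*(13 + 8*57)) + 36246 = (8 + √57*(13 + 456)) + 36246 = (8 + √57*469) + 36246 = (8 + 469*√57) + 36246 = 36254 + 469*√57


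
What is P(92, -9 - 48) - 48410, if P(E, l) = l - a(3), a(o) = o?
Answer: -48470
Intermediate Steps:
P(E, l) = -3 + l (P(E, l) = l - 1*3 = l - 3 = -3 + l)
P(92, -9 - 48) - 48410 = (-3 + (-9 - 48)) - 48410 = (-3 - 57) - 48410 = -60 - 48410 = -48470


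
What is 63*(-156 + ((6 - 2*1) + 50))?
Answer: -6426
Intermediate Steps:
63*(-156 + ((6 - 2*1) + 50)) = 63*(-156 + ((6 - 2) + 50)) = 63*(-156 + (4 + 50)) = 63*(-156 + 54) = 63*(-102) = -6426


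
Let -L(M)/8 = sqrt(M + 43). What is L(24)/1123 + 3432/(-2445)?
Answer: -1144/815 - 8*sqrt(67)/1123 ≈ -1.4620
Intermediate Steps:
L(M) = -8*sqrt(43 + M) (L(M) = -8*sqrt(M + 43) = -8*sqrt(43 + M))
L(24)/1123 + 3432/(-2445) = -8*sqrt(43 + 24)/1123 + 3432/(-2445) = -8*sqrt(67)*(1/1123) + 3432*(-1/2445) = -8*sqrt(67)/1123 - 1144/815 = -1144/815 - 8*sqrt(67)/1123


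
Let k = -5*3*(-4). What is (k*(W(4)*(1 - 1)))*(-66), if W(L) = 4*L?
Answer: 0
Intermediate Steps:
k = 60 (k = -15*(-4) = 60)
(k*(W(4)*(1 - 1)))*(-66) = (60*((4*4)*(1 - 1)))*(-66) = (60*(16*0))*(-66) = (60*0)*(-66) = 0*(-66) = 0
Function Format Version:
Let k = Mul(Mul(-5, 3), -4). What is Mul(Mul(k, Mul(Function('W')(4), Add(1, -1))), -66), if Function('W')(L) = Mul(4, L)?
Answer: 0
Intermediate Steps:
k = 60 (k = Mul(-15, -4) = 60)
Mul(Mul(k, Mul(Function('W')(4), Add(1, -1))), -66) = Mul(Mul(60, Mul(Mul(4, 4), Add(1, -1))), -66) = Mul(Mul(60, Mul(16, 0)), -66) = Mul(Mul(60, 0), -66) = Mul(0, -66) = 0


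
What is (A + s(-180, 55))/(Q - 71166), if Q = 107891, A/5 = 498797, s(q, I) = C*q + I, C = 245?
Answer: 489988/7345 ≈ 66.710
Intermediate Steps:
s(q, I) = I + 245*q (s(q, I) = 245*q + I = I + 245*q)
A = 2493985 (A = 5*498797 = 2493985)
(A + s(-180, 55))/(Q - 71166) = (2493985 + (55 + 245*(-180)))/(107891 - 71166) = (2493985 + (55 - 44100))/36725 = (2493985 - 44045)*(1/36725) = 2449940*(1/36725) = 489988/7345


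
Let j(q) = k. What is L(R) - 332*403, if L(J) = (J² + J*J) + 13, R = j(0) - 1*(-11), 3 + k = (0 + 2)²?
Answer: -133495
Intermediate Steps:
k = 1 (k = -3 + (0 + 2)² = -3 + 2² = -3 + 4 = 1)
j(q) = 1
R = 12 (R = 1 - 1*(-11) = 1 + 11 = 12)
L(J) = 13 + 2*J² (L(J) = (J² + J²) + 13 = 2*J² + 13 = 13 + 2*J²)
L(R) - 332*403 = (13 + 2*12²) - 332*403 = (13 + 2*144) - 133796 = (13 + 288) - 133796 = 301 - 133796 = -133495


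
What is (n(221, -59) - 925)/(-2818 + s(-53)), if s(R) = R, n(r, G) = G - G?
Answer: 925/2871 ≈ 0.32219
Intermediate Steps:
n(r, G) = 0
(n(221, -59) - 925)/(-2818 + s(-53)) = (0 - 925)/(-2818 - 53) = -925/(-2871) = -925*(-1/2871) = 925/2871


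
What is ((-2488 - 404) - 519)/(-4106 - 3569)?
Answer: 3411/7675 ≈ 0.44443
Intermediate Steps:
((-2488 - 404) - 519)/(-4106 - 3569) = (-2892 - 519)/(-7675) = -3411*(-1/7675) = 3411/7675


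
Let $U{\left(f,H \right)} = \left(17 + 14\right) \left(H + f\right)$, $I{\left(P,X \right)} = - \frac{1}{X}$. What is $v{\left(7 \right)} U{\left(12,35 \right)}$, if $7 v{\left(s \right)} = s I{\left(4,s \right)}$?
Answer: $- \frac{1457}{7} \approx -208.14$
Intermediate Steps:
$U{\left(f,H \right)} = 31 H + 31 f$ ($U{\left(f,H \right)} = 31 \left(H + f\right) = 31 H + 31 f$)
$v{\left(s \right)} = - \frac{1}{7}$ ($v{\left(s \right)} = \frac{s \left(- \frac{1}{s}\right)}{7} = \frac{1}{7} \left(-1\right) = - \frac{1}{7}$)
$v{\left(7 \right)} U{\left(12,35 \right)} = - \frac{31 \cdot 35 + 31 \cdot 12}{7} = - \frac{1085 + 372}{7} = \left(- \frac{1}{7}\right) 1457 = - \frac{1457}{7}$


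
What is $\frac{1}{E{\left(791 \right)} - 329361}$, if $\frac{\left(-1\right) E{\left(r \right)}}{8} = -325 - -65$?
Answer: $- \frac{1}{327281} \approx -3.0555 \cdot 10^{-6}$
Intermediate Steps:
$E{\left(r \right)} = 2080$ ($E{\left(r \right)} = - 8 \left(-325 - -65\right) = - 8 \left(-325 + 65\right) = \left(-8\right) \left(-260\right) = 2080$)
$\frac{1}{E{\left(791 \right)} - 329361} = \frac{1}{2080 - 329361} = \frac{1}{-327281} = - \frac{1}{327281}$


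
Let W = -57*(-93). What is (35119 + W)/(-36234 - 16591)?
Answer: -8084/10565 ≈ -0.76517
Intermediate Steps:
W = 5301
(35119 + W)/(-36234 - 16591) = (35119 + 5301)/(-36234 - 16591) = 40420/(-52825) = 40420*(-1/52825) = -8084/10565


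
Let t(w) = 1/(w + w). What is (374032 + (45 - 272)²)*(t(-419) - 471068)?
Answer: -167992326171585/838 ≈ -2.0047e+11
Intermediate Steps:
t(w) = 1/(2*w)
(374032 + (45 - 272)²)*(t(-419) - 471068) = (374032 + (45 - 272)²)*((½)/(-419) - 471068) = (374032 + (-227)²)*((½)*(-1/419) - 471068) = (374032 + 51529)*(-1/838 - 471068) = 425561*(-394754985/838) = -167992326171585/838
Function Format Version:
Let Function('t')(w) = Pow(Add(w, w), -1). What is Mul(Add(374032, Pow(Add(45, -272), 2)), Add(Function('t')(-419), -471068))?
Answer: Rational(-167992326171585, 838) ≈ -2.0047e+11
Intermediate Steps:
Function('t')(w) = Mul(Rational(1, 2), Pow(w, -1)) (Function('t')(w) = Pow(Mul(2, w), -1) = Mul(Rational(1, 2), Pow(w, -1)))
Mul(Add(374032, Pow(Add(45, -272), 2)), Add(Function('t')(-419), -471068)) = Mul(Add(374032, Pow(Add(45, -272), 2)), Add(Mul(Rational(1, 2), Pow(-419, -1)), -471068)) = Mul(Add(374032, Pow(-227, 2)), Add(Mul(Rational(1, 2), Rational(-1, 419)), -471068)) = Mul(Add(374032, 51529), Add(Rational(-1, 838), -471068)) = Mul(425561, Rational(-394754985, 838)) = Rational(-167992326171585, 838)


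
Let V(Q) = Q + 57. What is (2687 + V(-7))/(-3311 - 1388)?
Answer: -2737/4699 ≈ -0.58246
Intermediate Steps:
V(Q) = 57 + Q
(2687 + V(-7))/(-3311 - 1388) = (2687 + (57 - 7))/(-3311 - 1388) = (2687 + 50)/(-4699) = 2737*(-1/4699) = -2737/4699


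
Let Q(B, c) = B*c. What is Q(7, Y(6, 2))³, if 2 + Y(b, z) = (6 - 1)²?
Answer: 4173281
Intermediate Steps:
Y(b, z) = 23 (Y(b, z) = -2 + (6 - 1)² = -2 + 5² = -2 + 25 = 23)
Q(7, Y(6, 2))³ = (7*23)³ = 161³ = 4173281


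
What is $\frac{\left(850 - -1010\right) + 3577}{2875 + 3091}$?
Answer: $\frac{5437}{5966} \approx 0.91133$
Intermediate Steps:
$\frac{\left(850 - -1010\right) + 3577}{2875 + 3091} = \frac{\left(850 + 1010\right) + 3577}{5966} = \left(1860 + 3577\right) \frac{1}{5966} = 5437 \cdot \frac{1}{5966} = \frac{5437}{5966}$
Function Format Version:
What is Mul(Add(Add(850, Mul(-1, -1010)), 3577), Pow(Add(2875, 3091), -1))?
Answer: Rational(5437, 5966) ≈ 0.91133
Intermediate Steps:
Mul(Add(Add(850, Mul(-1, -1010)), 3577), Pow(Add(2875, 3091), -1)) = Mul(Add(Add(850, 1010), 3577), Pow(5966, -1)) = Mul(Add(1860, 3577), Rational(1, 5966)) = Mul(5437, Rational(1, 5966)) = Rational(5437, 5966)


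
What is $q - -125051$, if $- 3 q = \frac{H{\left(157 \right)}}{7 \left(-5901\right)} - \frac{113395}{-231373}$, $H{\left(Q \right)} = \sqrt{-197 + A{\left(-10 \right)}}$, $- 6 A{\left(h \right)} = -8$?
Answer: $\frac{86800161674}{694119} + \frac{i \sqrt{1761}}{371763} \approx 1.2505 \cdot 10^{5} + 0.00011288 i$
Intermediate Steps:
$A{\left(h \right)} = \frac{4}{3}$ ($A{\left(h \right)} = \left(- \frac{1}{6}\right) \left(-8\right) = \frac{4}{3}$)
$H{\left(Q \right)} = \frac{i \sqrt{1761}}{3}$ ($H{\left(Q \right)} = \sqrt{-197 + \frac{4}{3}} = \sqrt{- \frac{587}{3}} = \frac{i \sqrt{1761}}{3}$)
$q = - \frac{113395}{694119} + \frac{i \sqrt{1761}}{371763}$ ($q = - \frac{\frac{\frac{1}{3} i \sqrt{1761}}{7 \left(-5901\right)} - \frac{113395}{-231373}}{3} = - \frac{\frac{\frac{1}{3} i \sqrt{1761}}{-41307} - - \frac{113395}{231373}}{3} = - \frac{\frac{i \sqrt{1761}}{3} \left(- \frac{1}{41307}\right) + \frac{113395}{231373}}{3} = - \frac{- \frac{i \sqrt{1761}}{123921} + \frac{113395}{231373}}{3} = - \frac{\frac{113395}{231373} - \frac{i \sqrt{1761}}{123921}}{3} = - \frac{113395}{694119} + \frac{i \sqrt{1761}}{371763} \approx -0.16337 + 0.00011288 i$)
$q - -125051 = \left(- \frac{113395}{694119} + \frac{i \sqrt{1761}}{371763}\right) - -125051 = \left(- \frac{113395}{694119} + \frac{i \sqrt{1761}}{371763}\right) + 125051 = \frac{86800161674}{694119} + \frac{i \sqrt{1761}}{371763}$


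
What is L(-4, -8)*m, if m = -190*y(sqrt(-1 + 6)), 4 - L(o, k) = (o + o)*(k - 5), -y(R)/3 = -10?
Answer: 570000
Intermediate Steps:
y(R) = 30 (y(R) = -3*(-10) = 30)
L(o, k) = 4 - 2*o*(-5 + k) (L(o, k) = 4 - (o + o)*(k - 5) = 4 - 2*o*(-5 + k))
m = -5700 (m = -190*30 = -5700)
L(-4, -8)*m = (4 + 10*(-4) - 2*(-8)*(-4))*(-5700) = (4 - 40 - 64)*(-5700) = -100*(-5700) = 570000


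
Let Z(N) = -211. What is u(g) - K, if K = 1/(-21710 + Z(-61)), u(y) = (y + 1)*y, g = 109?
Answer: 262832791/21921 ≈ 11990.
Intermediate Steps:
u(y) = y*(1 + y) (u(y) = (1 + y)*y = y*(1 + y))
K = -1/21921 (K = 1/(-21710 - 211) = 1/(-21921) = -1/21921 ≈ -4.5618e-5)
u(g) - K = 109*(1 + 109) - 1*(-1/21921) = 109*110 + 1/21921 = 11990 + 1/21921 = 262832791/21921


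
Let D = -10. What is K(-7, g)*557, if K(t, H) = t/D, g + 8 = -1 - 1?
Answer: 3899/10 ≈ 389.90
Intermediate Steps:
g = -10 (g = -8 + (-1 - 1) = -8 - 2 = -10)
K(t, H) = -t/10 (K(t, H) = t/(-10) = t*(-⅒) = -t/10)
K(-7, g)*557 = -⅒*(-7)*557 = (7/10)*557 = 3899/10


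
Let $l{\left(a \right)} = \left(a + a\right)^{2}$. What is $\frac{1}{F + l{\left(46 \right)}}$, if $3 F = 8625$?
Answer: $\frac{1}{11339} \approx 8.8191 \cdot 10^{-5}$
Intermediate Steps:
$l{\left(a \right)} = 4 a^{2}$ ($l{\left(a \right)} = \left(2 a\right)^{2} = 4 a^{2}$)
$F = 2875$ ($F = \frac{1}{3} \cdot 8625 = 2875$)
$\frac{1}{F + l{\left(46 \right)}} = \frac{1}{2875 + 4 \cdot 46^{2}} = \frac{1}{2875 + 4 \cdot 2116} = \frac{1}{2875 + 8464} = \frac{1}{11339}$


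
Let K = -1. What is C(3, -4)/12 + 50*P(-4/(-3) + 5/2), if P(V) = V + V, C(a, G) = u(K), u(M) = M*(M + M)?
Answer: 767/2 ≈ 383.50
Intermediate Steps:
u(M) = 2*M**2 (u(M) = M*(2*M) = 2*M**2)
C(a, G) = 2 (C(a, G) = 2*(-1)**2 = 2*1 = 2)
P(V) = 2*V
C(3, -4)/12 + 50*P(-4/(-3) + 5/2) = 2/12 + 50*(2*(-4/(-3) + 5/2)) = 2*(1/12) + 50*(2*(-4*(-1/3) + 5*(1/2))) = 1/6 + 50*(2*(4/3 + 5/2)) = 1/6 + 50*(2*(23/6)) = 1/6 + 50*(23/3) = 1/6 + 1150/3 = 767/2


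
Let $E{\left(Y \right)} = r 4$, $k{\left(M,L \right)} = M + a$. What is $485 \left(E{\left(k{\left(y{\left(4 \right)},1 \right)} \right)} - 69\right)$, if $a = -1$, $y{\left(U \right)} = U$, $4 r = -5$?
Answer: $-35890$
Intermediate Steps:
$r = - \frac{5}{4}$ ($r = \frac{1}{4} \left(-5\right) = - \frac{5}{4} \approx -1.25$)
$k{\left(M,L \right)} = -1 + M$ ($k{\left(M,L \right)} = M - 1 = -1 + M$)
$E{\left(Y \right)} = -5$ ($E{\left(Y \right)} = \left(- \frac{5}{4}\right) 4 = -5$)
$485 \left(E{\left(k{\left(y{\left(4 \right)},1 \right)} \right)} - 69\right) = 485 \left(-5 - 69\right) = 485 \left(-74\right) = -35890$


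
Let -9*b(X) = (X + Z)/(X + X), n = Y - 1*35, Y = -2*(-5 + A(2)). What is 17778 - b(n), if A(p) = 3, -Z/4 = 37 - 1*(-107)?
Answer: 9920731/558 ≈ 17779.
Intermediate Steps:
Z = -576 (Z = -4*(37 - 1*(-107)) = -4*(37 + 107) = -4*144 = -576)
Y = 4 (Y = -2*(-5 + 3) = -2*(-2) = 4)
n = -31 (n = 4 - 1*35 = 4 - 35 = -31)
b(X) = -(-576 + X)/(18*X) (b(X) = -(X - 576)/(9*(X + X)) = -(-576 + X)/(9*(2*X)) = -(-576 + X)*1/(2*X)/9 = -(-576 + X)/(18*X))
17778 - b(n) = 17778 - (576 - 1*(-31))/(18*(-31)) = 17778 - (-1)*(576 + 31)/(18*31) = 17778 - (-1)*607/(18*31) = 17778 - 1*(-607/558) = 17778 + 607/558 = 9920731/558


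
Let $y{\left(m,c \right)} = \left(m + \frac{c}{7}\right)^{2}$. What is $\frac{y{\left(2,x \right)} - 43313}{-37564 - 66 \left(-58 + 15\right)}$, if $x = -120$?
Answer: $\frac{2111101}{1701574} \approx 1.2407$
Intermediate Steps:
$y{\left(m,c \right)} = \left(m + \frac{c}{7}\right)^{2}$ ($y{\left(m,c \right)} = \left(m + c \frac{1}{7}\right)^{2} = \left(m + \frac{c}{7}\right)^{2}$)
$\frac{y{\left(2,x \right)} - 43313}{-37564 - 66 \left(-58 + 15\right)} = \frac{\frac{\left(-120 + 7 \cdot 2\right)^{2}}{49} - 43313}{-37564 - 66 \left(-58 + 15\right)} = \frac{\frac{\left(-120 + 14\right)^{2}}{49} - 43313}{-37564 - -2838} = \frac{\frac{\left(-106\right)^{2}}{49} - 43313}{-37564 + 2838} = \frac{\frac{1}{49} \cdot 11236 - 43313}{-34726} = \left(\frac{11236}{49} - 43313\right) \left(- \frac{1}{34726}\right) = \left(- \frac{2111101}{49}\right) \left(- \frac{1}{34726}\right) = \frac{2111101}{1701574}$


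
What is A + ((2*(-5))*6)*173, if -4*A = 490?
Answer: -21005/2 ≈ -10503.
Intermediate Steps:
A = -245/2 (A = -1/4*490 = -245/2 ≈ -122.50)
A + ((2*(-5))*6)*173 = -245/2 + ((2*(-5))*6)*173 = -245/2 - 10*6*173 = -245/2 - 60*173 = -245/2 - 10380 = -21005/2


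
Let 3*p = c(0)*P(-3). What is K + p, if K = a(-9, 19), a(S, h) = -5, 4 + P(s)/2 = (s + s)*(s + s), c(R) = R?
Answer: -5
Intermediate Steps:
P(s) = -8 + 8*s² (P(s) = -8 + 2*((s + s)*(s + s)) = -8 + 2*((2*s)*(2*s)) = -8 + 2*(4*s²) = -8 + 8*s²)
K = -5
p = 0 (p = (0*(-8 + 8*(-3)²))/3 = (0*(-8 + 8*9))/3 = (0*(-8 + 72))/3 = (0*64)/3 = (⅓)*0 = 0)
K + p = -5 + 0 = -5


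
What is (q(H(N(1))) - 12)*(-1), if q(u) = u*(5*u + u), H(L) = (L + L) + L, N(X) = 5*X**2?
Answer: -1338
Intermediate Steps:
H(L) = 3*L (H(L) = 2*L + L = 3*L)
q(u) = 6*u**2 (q(u) = u*(6*u) = 6*u**2)
(q(H(N(1))) - 12)*(-1) = (6*(3*(5*1**2))**2 - 12)*(-1) = (6*(3*(5*1))**2 - 12)*(-1) = (6*(3*5)**2 - 12)*(-1) = (6*15**2 - 12)*(-1) = (6*225 - 12)*(-1) = (1350 - 12)*(-1) = 1338*(-1) = -1338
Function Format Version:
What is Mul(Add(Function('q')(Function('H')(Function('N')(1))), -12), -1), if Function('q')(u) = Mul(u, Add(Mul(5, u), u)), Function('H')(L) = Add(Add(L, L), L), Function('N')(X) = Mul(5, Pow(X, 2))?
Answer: -1338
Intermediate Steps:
Function('H')(L) = Mul(3, L) (Function('H')(L) = Add(Mul(2, L), L) = Mul(3, L))
Function('q')(u) = Mul(6, Pow(u, 2)) (Function('q')(u) = Mul(u, Mul(6, u)) = Mul(6, Pow(u, 2)))
Mul(Add(Function('q')(Function('H')(Function('N')(1))), -12), -1) = Mul(Add(Mul(6, Pow(Mul(3, Mul(5, Pow(1, 2))), 2)), -12), -1) = Mul(Add(Mul(6, Pow(Mul(3, Mul(5, 1)), 2)), -12), -1) = Mul(Add(Mul(6, Pow(Mul(3, 5), 2)), -12), -1) = Mul(Add(Mul(6, Pow(15, 2)), -12), -1) = Mul(Add(Mul(6, 225), -12), -1) = Mul(Add(1350, -12), -1) = Mul(1338, -1) = -1338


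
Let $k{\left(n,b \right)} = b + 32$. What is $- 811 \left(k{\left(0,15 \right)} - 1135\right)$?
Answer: $882368$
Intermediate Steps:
$k{\left(n,b \right)} = 32 + b$
$- 811 \left(k{\left(0,15 \right)} - 1135\right) = - 811 \left(\left(32 + 15\right) - 1135\right) = - 811 \left(47 - 1135\right) = \left(-811\right) \left(-1088\right) = 882368$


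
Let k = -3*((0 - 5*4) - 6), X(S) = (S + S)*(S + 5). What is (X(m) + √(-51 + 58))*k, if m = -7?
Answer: 2184 + 78*√7 ≈ 2390.4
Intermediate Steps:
X(S) = 2*S*(5 + S) (X(S) = (2*S)*(5 + S) = 2*S*(5 + S))
k = 78 (k = -3*((0 - 20) - 6) = -3*(-20 - 6) = -3*(-26) = 78)
(X(m) + √(-51 + 58))*k = (2*(-7)*(5 - 7) + √(-51 + 58))*78 = (2*(-7)*(-2) + √7)*78 = (28 + √7)*78 = 2184 + 78*√7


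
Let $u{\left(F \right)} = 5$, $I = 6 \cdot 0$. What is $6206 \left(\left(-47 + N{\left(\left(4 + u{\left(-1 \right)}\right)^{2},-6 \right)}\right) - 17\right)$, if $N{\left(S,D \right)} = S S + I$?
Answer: $40320382$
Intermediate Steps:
$I = 0$
$N{\left(S,D \right)} = S^{2}$ ($N{\left(S,D \right)} = S S + 0 = S^{2} + 0 = S^{2}$)
$6206 \left(\left(-47 + N{\left(\left(4 + u{\left(-1 \right)}\right)^{2},-6 \right)}\right) - 17\right) = 6206 \left(\left(-47 + \left(\left(4 + 5\right)^{2}\right)^{2}\right) - 17\right) = 6206 \left(\left(-47 + \left(9^{2}\right)^{2}\right) - 17\right) = 6206 \left(\left(-47 + 81^{2}\right) - 17\right) = 6206 \left(\left(-47 + 6561\right) - 17\right) = 6206 \left(6514 - 17\right) = 6206 \cdot 6497 = 40320382$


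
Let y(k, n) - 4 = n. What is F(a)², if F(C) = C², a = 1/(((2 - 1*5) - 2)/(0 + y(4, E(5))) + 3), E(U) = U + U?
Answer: 38416/1874161 ≈ 0.020498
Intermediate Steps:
E(U) = 2*U
y(k, n) = 4 + n
a = 14/37 (a = 1/(((2 - 1*5) - 2)/(0 + (4 + 2*5)) + 3) = 1/(((2 - 5) - 2)/(0 + (4 + 10)) + 3) = 1/((-3 - 2)/(0 + 14) + 3) = 1/(-5/14 + 3) = 1/(37/14) = 14/37 ≈ 0.37838)
F(a)² = ((14/37)²)² = (196/1369)² = 38416/1874161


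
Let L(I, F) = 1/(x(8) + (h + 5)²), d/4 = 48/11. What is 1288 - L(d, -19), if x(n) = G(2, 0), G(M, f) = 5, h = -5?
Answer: 6439/5 ≈ 1287.8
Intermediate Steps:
d = 192/11 (d = 4*(48/11) = 192/11 ≈ 17.455)
x(n) = 5
L(I, F) = ⅕ (L(I, F) = 1/(5 + (-5 + 5)²) = 1/(5 + 0²) = 1/(5 + 0) = 1/5 = ⅕)
1288 - L(d, -19) = 1288 - 1*⅕ = 1288 - ⅕ = 6439/5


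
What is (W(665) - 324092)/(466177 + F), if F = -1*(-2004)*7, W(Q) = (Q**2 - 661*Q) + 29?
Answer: -321403/480205 ≈ -0.66930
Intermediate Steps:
W(Q) = 29 + Q**2 - 661*Q
F = 14028 (F = 2004*7 = 14028)
(W(665) - 324092)/(466177 + F) = ((29 + 665**2 - 661*665) - 324092)/(466177 + 14028) = ((29 + 442225 - 439565) - 324092)/480205 = (2689 - 324092)*(1/480205) = -321403*1/480205 = -321403/480205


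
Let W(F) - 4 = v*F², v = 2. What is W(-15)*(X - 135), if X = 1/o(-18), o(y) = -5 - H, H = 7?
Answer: -367967/6 ≈ -61328.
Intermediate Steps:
o(y) = -12 (o(y) = -5 - 1*7 = -5 - 7 = -12)
W(F) = 4 + 2*F²
X = -1/12 (X = 1/(-12) = -1/12 ≈ -0.083333)
W(-15)*(X - 135) = (4 + 2*(-15)²)*(-1/12 - 135) = (4 + 2*225)*(-1621/12) = (4 + 450)*(-1621/12) = 454*(-1621/12) = -367967/6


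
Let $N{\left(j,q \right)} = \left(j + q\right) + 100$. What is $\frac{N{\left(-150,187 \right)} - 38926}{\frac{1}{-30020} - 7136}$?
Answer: $\frac{1164445780}{214222721} \approx 5.4357$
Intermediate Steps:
$N{\left(j,q \right)} = 100 + j + q$
$\frac{N{\left(-150,187 \right)} - 38926}{\frac{1}{-30020} - 7136} = \frac{\left(100 - 150 + 187\right) - 38926}{\frac{1}{-30020} - 7136} = \frac{137 - 38926}{- \frac{1}{30020} + \left(-21331 + 14195\right)} = - \frac{38789}{- \frac{1}{30020} - 7136} = - \frac{38789}{- \frac{214222721}{30020}} = \left(-38789\right) \left(- \frac{30020}{214222721}\right) = \frac{1164445780}{214222721}$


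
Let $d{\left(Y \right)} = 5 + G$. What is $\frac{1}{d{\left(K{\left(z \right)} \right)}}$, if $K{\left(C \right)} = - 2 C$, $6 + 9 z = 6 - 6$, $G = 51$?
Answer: $\frac{1}{56} \approx 0.017857$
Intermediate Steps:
$z = - \frac{2}{3}$ ($z = - \frac{2}{3} + \frac{6 - 6}{9} = - \frac{2}{3} + \frac{1}{9} \cdot 0 = - \frac{2}{3} + 0 = - \frac{2}{3} \approx -0.66667$)
$d{\left(Y \right)} = 56$ ($d{\left(Y \right)} = 5 + 51 = 56$)
$\frac{1}{d{\left(K{\left(z \right)} \right)}} = \frac{1}{56}$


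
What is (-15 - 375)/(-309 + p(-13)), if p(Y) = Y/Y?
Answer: 195/154 ≈ 1.2662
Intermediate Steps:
p(Y) = 1
(-15 - 375)/(-309 + p(-13)) = (-15 - 375)/(-309 + 1) = -390/(-308) = -390*(-1/308) = 195/154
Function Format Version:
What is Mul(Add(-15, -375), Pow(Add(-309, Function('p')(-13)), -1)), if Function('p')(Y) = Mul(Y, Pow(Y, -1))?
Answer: Rational(195, 154) ≈ 1.2662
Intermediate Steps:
Function('p')(Y) = 1
Mul(Add(-15, -375), Pow(Add(-309, Function('p')(-13)), -1)) = Mul(Add(-15, -375), Pow(Add(-309, 1), -1)) = Mul(-390, Pow(-308, -1)) = Mul(-390, Rational(-1, 308)) = Rational(195, 154)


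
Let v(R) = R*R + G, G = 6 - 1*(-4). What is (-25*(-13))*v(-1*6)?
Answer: 14950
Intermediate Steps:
G = 10 (G = 6 + 4 = 10)
v(R) = 10 + R² (v(R) = R*R + 10 = R² + 10 = 10 + R²)
(-25*(-13))*v(-1*6) = (-25*(-13))*(10 + (-1*6)²) = 325*(10 + (-6)²) = 325*(10 + 36) = 325*46 = 14950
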